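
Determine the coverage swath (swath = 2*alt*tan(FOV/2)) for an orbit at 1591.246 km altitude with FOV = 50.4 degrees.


FOV = 50.4 deg = 0.8796459 rad
swath = 2 * alt * tan(FOV/2) = 2 * 1591.246 * tan(0.439823)
swath = 2 * 1591.246 * 0.4705643
swath = 1497.5671 km

1497.5671 km


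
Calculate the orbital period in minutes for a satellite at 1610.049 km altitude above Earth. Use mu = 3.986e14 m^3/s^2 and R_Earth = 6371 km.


r = 7981.0490 km = 7.981049e+06 m
T = 2*pi*sqrt(r^3/mu) = 2*pi*sqrt(5.0837002e+20 / 3.986e14)
T = 7095.7971 s = 118.2633 min

118.2633 minutes


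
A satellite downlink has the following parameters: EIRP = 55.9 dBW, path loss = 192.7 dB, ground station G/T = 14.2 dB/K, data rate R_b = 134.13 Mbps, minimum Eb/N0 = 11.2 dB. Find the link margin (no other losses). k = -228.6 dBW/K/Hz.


C/N0 = EIRP - FSPL + G/T - k = 55.9 - 192.7 + 14.2 - (-228.6)
C/N0 = 106.0000 dB-Hz
R_b = 134.13 Mbps = 1.3413e+08 bps -> 10*log10(R_b) = 81.2753 dB-Hz
Eb/N0 = C/N0 - 10*log10(R_b) = 106.0000 - 81.2753 = 24.7247 dB
Margin = Eb/N0 - Eb/N0_req = 24.7247 - 11.2 = 13.5247 dB (link closes)

13.5247 dB


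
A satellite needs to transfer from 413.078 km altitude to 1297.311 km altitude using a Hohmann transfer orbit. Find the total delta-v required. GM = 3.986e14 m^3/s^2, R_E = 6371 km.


r1 = 6784.0780 km = 6.784078e+06 m
r2 = 7668.3110 km = 7.668311e+06 m
dv1 = sqrt(mu/r1)*(sqrt(2*r2/(r1+r2)) - 1) = 231.0069 m/s
dv2 = sqrt(mu/r2)*(1 - sqrt(2*r1/(r1+r2))) = 224.0353 m/s
total dv = |dv1| + |dv2| = 231.0069 + 224.0353 = 455.0422 m/s = 0.4550422 km/s

0.4550 km/s


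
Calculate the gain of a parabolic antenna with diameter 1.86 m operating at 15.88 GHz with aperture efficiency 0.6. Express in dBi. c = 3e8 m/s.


lambda = c/f = 3e8 / 1.588e+10 = 0.01889169 m
G = eta*(pi*D/lambda)^2 = 0.6*(pi*1.86/0.01889169)^2
G = 57403.1032 (linear)
G = 10*log10(57403.1032) = 47.5894 dBi

47.5894 dBi


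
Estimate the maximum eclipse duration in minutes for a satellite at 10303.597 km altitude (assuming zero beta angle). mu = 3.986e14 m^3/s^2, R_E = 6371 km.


r = 16674.5970 km
T = 357.1437 min
Eclipse fraction = arcsin(R_E/r)/pi = arcsin(6371.0000/16674.5970)/pi
= arcsin(0.3820782)/pi = 0.1247915
Eclipse duration = 0.1247915 * 357.1437 = 44.5685 min

44.5685 minutes


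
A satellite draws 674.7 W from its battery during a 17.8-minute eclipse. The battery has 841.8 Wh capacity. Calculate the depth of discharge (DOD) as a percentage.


E_used = P * t / 60 = 674.7 * 17.8 / 60 = 200.1610 Wh
DOD = E_used / E_total * 100 = 200.1610 / 841.8 * 100
DOD = 23.7777 %

23.7777 %


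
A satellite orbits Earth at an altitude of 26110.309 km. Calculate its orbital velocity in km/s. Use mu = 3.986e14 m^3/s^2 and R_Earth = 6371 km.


r = R_E + alt = 6371.0 + 26110.309 = 32481.3090 km = 3.2481309e+07 m
v = sqrt(mu/r) = sqrt(3.986e14 / 3.2481309e+07) = 3503.0948 m/s = 3.5031 km/s

3.5031 km/s


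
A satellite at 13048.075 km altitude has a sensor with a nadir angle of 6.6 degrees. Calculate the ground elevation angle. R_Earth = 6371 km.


r = R_E + alt = 19419.0750 km
Law of sines in the satellite / Earth-center / ground-point triangle:
  sin(nadir)/R_E = sin(90 + el)/r  =>  cos(el) = (r/R_E)*sin(nadir)
cos(el) = (19419.0750 / 6371.0000) * sin(6.6 deg) = 0.3503333
el = arccos(0.3503333) = 69.4923 deg
(Earth-central angle = 90 - nadir - el = 13.9077 deg)

69.4923 degrees


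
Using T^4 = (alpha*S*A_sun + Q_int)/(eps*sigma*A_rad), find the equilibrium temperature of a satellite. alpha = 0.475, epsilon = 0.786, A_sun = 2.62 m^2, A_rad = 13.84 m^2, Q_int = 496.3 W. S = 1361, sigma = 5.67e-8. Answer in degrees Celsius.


Numerator = alpha*S*A_sun + Q_int = 0.475*1361*2.62 + 496.3 = 2190.0645 W
Denominator = eps*sigma*A_rad = 0.786*5.67e-8*13.84 = 6.1679621e-07 W/K^4
T^4 = 3.5507101e+09 K^4
T = 244.1062 K = -29.0438 C

-29.0438 degrees Celsius


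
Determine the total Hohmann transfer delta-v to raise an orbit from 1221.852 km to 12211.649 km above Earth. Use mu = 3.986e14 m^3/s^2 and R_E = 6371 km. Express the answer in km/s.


r1 = 7592.8520 km = 7.592852e+06 m
r2 = 18582.6490 km = 1.8582649e+07 m
dv1 = sqrt(mu/r1)*(sqrt(2*r2/(r1+r2)) - 1) = 1388.0482 m/s
dv2 = sqrt(mu/r2)*(1 - sqrt(2*r1/(r1+r2))) = 1103.7827 m/s
total dv = |dv1| + |dv2| = 1388.0482 + 1103.7827 = 2491.8309 m/s = 2.4918 km/s

2.4918 km/s


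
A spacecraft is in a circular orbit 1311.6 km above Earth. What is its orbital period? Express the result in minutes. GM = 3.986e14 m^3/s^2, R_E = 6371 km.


r = 7682.6000 km = 7.6826e+06 m
T = 2*pi*sqrt(r^3/mu) = 2*pi*sqrt(4.5344505e+20 / 3.986e14)
T = 6701.5236 s = 111.6921 min

111.6921 minutes


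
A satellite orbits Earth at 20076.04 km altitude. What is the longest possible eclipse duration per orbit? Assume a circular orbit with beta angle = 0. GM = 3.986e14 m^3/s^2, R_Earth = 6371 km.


r = 26447.0400 km
T = 713.3876 min
Eclipse fraction = arcsin(R_E/r)/pi = arcsin(6371.0000/26447.0400)/pi
= arcsin(0.2408965)/pi = 0.07744144
Eclipse duration = 0.07744144 * 713.3876 = 55.2458 min

55.2458 minutes


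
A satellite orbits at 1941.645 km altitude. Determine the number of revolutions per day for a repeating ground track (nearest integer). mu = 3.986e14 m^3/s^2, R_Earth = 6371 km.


r = 8.312645e+06 m
T = 2*pi*sqrt(r^3/mu) = 7542.5826 s = 125.7097 min
revs/day = 1440 / 125.7097 = 11.4550
Rounded: 11 revolutions per day

11 revolutions per day


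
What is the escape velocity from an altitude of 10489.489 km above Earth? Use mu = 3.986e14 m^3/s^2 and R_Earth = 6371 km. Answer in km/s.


r = 6371.0 + 10489.489 = 16860.4890 km = 1.6860489e+07 m
v_esc = sqrt(2*mu/r) = sqrt(2*3.986e14 / 1.6860489e+07)
v_esc = 6876.2010 m/s = 6.8762 km/s

6.8762 km/s


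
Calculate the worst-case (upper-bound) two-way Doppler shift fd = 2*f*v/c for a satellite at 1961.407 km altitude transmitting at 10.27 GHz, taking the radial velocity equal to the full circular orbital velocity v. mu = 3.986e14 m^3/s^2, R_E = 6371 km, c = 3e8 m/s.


r = 8.332407e+06 m
v = sqrt(mu/r) = 6916.4527 m/s (worst-case radial velocity)
f = 10.27 GHz = 1.027e+10 Hz
fd = 2*f*v/c = 2*1.027e+10*6916.4527/3.0e+08
fd = 473546.4598 Hz

473546.4598 Hz


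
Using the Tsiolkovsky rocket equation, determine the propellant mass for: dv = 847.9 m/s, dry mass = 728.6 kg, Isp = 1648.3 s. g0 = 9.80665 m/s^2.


ve = Isp * g0 = 1648.3 * 9.80665 = 16164.301195 m/s
mass ratio = exp(dv/ve) = exp(847.9/16164.301195) = 1.05385524
m_prop = m_dry * (mr - 1) = 728.6 * (1.05385524 - 1)
m_prop = 39.2389 kg

39.2389 kg


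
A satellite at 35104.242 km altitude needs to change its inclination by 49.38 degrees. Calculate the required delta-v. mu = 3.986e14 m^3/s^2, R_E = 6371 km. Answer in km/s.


r = 41475.2420 km = 4.1475242e+07 m
V = sqrt(mu/r) = 3100.0891 m/s
di = 49.38 deg = 0.8618436 rad
dV = 2*V*sin(di/2) = 2*3100.0891*sin(0.4309218)
dV = 2589.8672 m/s = 2.5899 km/s

2.5899 km/s


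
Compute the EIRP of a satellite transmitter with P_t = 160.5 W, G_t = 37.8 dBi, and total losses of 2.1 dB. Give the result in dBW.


Pt = 160.5 W = 22.0548 dBW
EIRP = Pt_dBW + Gt - losses = 22.0548 + 37.8 - 2.1 = 57.7548 dBW

57.7548 dBW


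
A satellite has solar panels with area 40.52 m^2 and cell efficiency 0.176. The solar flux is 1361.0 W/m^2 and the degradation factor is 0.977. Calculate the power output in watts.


P = area * eta * S * degradation
P = 40.52 * 0.176 * 1361.0 * 0.977
P = 9482.7607 W

9482.7607 W


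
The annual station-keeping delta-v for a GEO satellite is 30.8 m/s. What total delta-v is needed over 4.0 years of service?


dV = rate * years = 30.8 * 4.0
dV = 123.2000 m/s

123.2000 m/s


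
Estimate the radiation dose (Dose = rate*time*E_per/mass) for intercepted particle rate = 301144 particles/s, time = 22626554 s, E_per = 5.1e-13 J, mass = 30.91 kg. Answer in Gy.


Total energy deposited = rate * time * E_per
  = 301144 * 22626554 * 5.1e-13 = 3.4751 J
Dose = E_total / mass = 3.4751 / 30.91
Dose = 0.1124252 Gy

0.1124 Gy


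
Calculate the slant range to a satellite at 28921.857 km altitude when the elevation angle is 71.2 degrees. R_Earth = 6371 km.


h = 28921.857 km, el = 71.2 deg
d = -R_E*sin(el) + sqrt((R_E*sin(el))^2 + 2*R_E*h + h^2)
d = -6371.0000*sin(1.2427) + sqrt((6371.0000*0.9466493)^2 + 2*6371.0000*28921.857 + 28921.857^2)
d = 29201.9830 km

29201.9830 km


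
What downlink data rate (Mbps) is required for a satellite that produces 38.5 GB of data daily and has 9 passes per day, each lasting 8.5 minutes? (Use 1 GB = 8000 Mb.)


total contact time = 9 * 8.5 * 60 = 4590.0000 s
data = 38.5 GB = 308000.0000 Mb
rate = 308000.0000 / 4590.0000 = 67.1024 Mbps

67.1024 Mbps


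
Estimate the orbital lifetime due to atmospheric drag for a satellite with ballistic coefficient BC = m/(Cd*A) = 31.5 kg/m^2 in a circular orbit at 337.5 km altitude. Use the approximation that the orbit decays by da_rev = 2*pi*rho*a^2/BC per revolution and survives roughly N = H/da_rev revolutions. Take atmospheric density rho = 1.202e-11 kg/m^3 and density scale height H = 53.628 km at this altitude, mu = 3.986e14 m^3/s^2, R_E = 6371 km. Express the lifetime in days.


a = R_E + alt = 6708.5000 km = 6.7085e+06 m
da_rev = 2*pi*rho*a^2/BC = 2*pi*1.202e-11*(6.7085e+06)^2/31.5 = 107.900792 m per revolution
N = H/da_rev = 53628.0000 m / 107.900792 m = 497.0121 revolutions
P = 2*pi*sqrt(a^3/mu) = 5468.2625 s
lifetime = N*P = 497.0121 * 5468.2625 = 2.7177927e+06 s = 31.4559 days

31.4559 days


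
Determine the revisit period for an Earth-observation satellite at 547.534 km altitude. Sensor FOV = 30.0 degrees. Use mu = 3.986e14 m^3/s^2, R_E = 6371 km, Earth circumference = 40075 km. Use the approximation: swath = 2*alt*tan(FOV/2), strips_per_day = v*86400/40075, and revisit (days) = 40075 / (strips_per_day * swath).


swath = 2*547.534*tan(0.2617994) = 293.4226 km
v = sqrt(mu/r) = 7590.3466 m/s = 7.5903 km/s
strips/day = v*86400/40075 = 7.5903*86400/40075 = 16.3645
coverage/day = strips * swath = 16.3645 * 293.4226 = 4801.7037 km
revisit = 40075 / 4801.7037 = 8.3460 days

8.3460 days


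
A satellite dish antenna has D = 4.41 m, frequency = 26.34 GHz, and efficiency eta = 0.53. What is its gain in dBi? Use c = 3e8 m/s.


lambda = c/f = 3e8 / 2.634e+10 = 0.01138952 m
G = eta*(pi*D/lambda)^2 = 0.53*(pi*4.41/0.01138952)^2
G = 784227.0637 (linear)
G = 10*log10(784227.0637) = 58.9444 dBi

58.9444 dBi


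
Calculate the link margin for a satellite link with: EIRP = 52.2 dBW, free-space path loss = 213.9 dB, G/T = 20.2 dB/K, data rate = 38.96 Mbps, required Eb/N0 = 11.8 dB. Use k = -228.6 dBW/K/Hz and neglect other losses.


C/N0 = EIRP - FSPL + G/T - k = 52.2 - 213.9 + 20.2 - (-228.6)
C/N0 = 87.1000 dB-Hz
R_b = 38.96 Mbps = 3.896e+07 bps -> 10*log10(R_b) = 75.9062 dB-Hz
Eb/N0 = C/N0 - 10*log10(R_b) = 87.1000 - 75.9062 = 11.1938 dB
Margin = Eb/N0 - Eb/N0_req = 11.1938 - 11.8 = -0.6061895 dB (negative margin: link does not close)

-0.6062 dB


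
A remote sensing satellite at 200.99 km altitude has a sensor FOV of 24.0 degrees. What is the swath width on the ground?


FOV = 24.0 deg = 0.418879 rad
swath = 2 * alt * tan(FOV/2) = 2 * 200.99 * tan(0.2094395)
swath = 2 * 200.99 * 0.2125566
swath = 85.4435 km

85.4435 km


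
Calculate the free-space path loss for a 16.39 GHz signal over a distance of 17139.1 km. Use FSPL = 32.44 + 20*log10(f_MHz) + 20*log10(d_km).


f = 16.39 GHz = 16390.0000 MHz
d = 17139.1 km
FSPL = 32.44 + 20*log10(16390.0000) + 20*log10(17139.1)
FSPL = 32.44 + 84.2916 + 84.6798
FSPL = 201.4113 dB

201.4113 dB


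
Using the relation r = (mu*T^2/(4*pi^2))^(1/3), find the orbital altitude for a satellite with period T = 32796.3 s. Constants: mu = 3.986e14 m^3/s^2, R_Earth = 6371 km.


T = 32796.3 s
r = (mu*T^2/(4*pi^2))^(1/3) = (3.986e14 * 32796.3^2 / (4*pi^2))^(1/3)
r = 2.2145003e+07 m = 22145.0035 km
alt = r - R_E = 22145.0035 - 6371 = 15774.0035 km

15774.0035 km


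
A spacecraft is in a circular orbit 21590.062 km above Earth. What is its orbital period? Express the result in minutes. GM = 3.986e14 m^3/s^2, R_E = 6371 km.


r = 27961.0620 km = 2.7961062e+07 m
T = 2*pi*sqrt(r^3/mu) = 2*pi*sqrt(2.1860545e+22 / 3.986e14)
T = 46530.9281 s = 775.5155 min

775.5155 minutes


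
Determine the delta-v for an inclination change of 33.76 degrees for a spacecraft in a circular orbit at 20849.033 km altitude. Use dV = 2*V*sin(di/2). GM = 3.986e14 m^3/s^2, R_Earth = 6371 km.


r = 27220.0330 km = 2.7220033e+07 m
V = sqrt(mu/r) = 3826.6992 m/s
di = 33.76 deg = 0.5892232 rad
dV = 2*V*sin(di/2) = 2*3826.6992*sin(0.2946116)
dV = 2222.3034 m/s = 2.2223 km/s

2.2223 km/s


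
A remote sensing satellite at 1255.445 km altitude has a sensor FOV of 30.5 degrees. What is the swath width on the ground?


FOV = 30.5 deg = 0.5323254 rad
swath = 2 * alt * tan(FOV/2) = 2 * 1255.445 * tan(0.2661627)
swath = 2 * 1255.445 * 0.2726313
swath = 684.5472 km

684.5472 km


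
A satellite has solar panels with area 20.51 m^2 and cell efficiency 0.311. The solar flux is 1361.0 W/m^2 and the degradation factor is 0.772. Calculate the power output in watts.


P = area * eta * S * degradation
P = 20.51 * 0.311 * 1361.0 * 0.772
P = 6701.9545 W

6701.9545 W


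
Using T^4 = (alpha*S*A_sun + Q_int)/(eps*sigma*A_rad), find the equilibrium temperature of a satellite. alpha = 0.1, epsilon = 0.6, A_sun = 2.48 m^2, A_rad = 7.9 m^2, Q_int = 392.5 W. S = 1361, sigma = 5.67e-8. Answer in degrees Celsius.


Numerator = alpha*S*A_sun + Q_int = 0.1*1361*2.48 + 392.5 = 730.0280 W
Denominator = eps*sigma*A_rad = 0.6*5.67e-8*7.9 = 2.68758e-07 W/K^4
T^4 = 2.7163024e+09 K^4
T = 228.2940 K = -44.8560 C

-44.8560 degrees Celsius


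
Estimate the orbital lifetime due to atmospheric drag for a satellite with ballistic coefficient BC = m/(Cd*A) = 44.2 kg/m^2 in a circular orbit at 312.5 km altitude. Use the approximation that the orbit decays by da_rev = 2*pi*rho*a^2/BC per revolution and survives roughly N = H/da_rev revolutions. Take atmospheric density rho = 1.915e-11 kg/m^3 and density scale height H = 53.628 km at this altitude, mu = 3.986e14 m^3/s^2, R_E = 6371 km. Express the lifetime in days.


a = R_E + alt = 6683.5000 km = 6.6835e+06 m
da_rev = 2*pi*rho*a^2/BC = 2*pi*1.915e-11*(6.6835e+06)^2/44.2 = 121.600198 m per revolution
N = H/da_rev = 53628.0000 m / 121.600198 m = 441.0190 revolutions
P = 2*pi*sqrt(a^3/mu) = 5437.7239 s
lifetime = N*P = 441.0190 * 5437.7239 = 2.3981396e+06 s = 27.7562 days

27.7562 days


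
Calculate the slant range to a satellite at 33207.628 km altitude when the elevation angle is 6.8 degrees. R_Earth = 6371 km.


h = 33207.628 km, el = 6.8 deg
d = -R_E*sin(el) + sqrt((R_E*sin(el))^2 + 2*R_E*h + h^2)
d = -6371.0000*sin(0.1186824) + sqrt((6371.0000*0.118404)^2 + 2*6371.0000*33207.628 + 33207.628^2)
d = 38315.4218 km

38315.4218 km


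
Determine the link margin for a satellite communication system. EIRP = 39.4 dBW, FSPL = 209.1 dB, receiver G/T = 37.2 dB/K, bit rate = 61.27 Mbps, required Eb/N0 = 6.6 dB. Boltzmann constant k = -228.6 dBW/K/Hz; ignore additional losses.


C/N0 = EIRP - FSPL + G/T - k = 39.4 - 209.1 + 37.2 - (-228.6)
C/N0 = 96.1000 dB-Hz
R_b = 61.27 Mbps = 6.127e+07 bps -> 10*log10(R_b) = 77.8725 dB-Hz
Eb/N0 = C/N0 - 10*log10(R_b) = 96.1000 - 77.8725 = 18.2275 dB
Margin = Eb/N0 - Eb/N0_req = 18.2275 - 6.6 = 11.6275 dB (link closes)

11.6275 dB


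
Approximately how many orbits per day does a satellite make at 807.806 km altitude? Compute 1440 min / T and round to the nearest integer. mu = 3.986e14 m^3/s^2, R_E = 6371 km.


r = 7.178806e+06 m
T = 2*pi*sqrt(r^3/mu) = 6053.2630 s = 100.8877 min
revs/day = 1440 / 100.8877 = 14.2733
Rounded: 14 revolutions per day

14 revolutions per day


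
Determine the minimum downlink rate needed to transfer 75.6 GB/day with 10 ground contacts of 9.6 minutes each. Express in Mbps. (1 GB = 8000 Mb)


total contact time = 10 * 9.6 * 60 = 5760.0000 s
data = 75.6 GB = 604800.0000 Mb
rate = 604800.0000 / 5760.0000 = 105.0000 Mbps

105.0000 Mbps


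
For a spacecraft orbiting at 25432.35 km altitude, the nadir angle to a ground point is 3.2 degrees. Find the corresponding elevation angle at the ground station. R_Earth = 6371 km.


r = R_E + alt = 31803.3500 km
Law of sines in the satellite / Earth-center / ground-point triangle:
  sin(nadir)/R_E = sin(90 + el)/r  =>  cos(el) = (r/R_E)*sin(nadir)
cos(el) = (31803.3500 / 6371.0000) * sin(3.2 deg) = 0.278655
el = arccos(0.278655) = 73.8201 deg
(Earth-central angle = 90 - nadir - el = 12.9799 deg)

73.8201 degrees


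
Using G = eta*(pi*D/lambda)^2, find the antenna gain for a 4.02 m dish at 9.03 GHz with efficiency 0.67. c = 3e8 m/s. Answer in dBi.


lambda = c/f = 3e8 / 9.03e+09 = 0.03322259 m
G = eta*(pi*D/lambda)^2 = 0.67*(pi*4.02/0.03322259)^2
G = 96818.7888 (linear)
G = 10*log10(96818.7888) = 49.8596 dBi

49.8596 dBi


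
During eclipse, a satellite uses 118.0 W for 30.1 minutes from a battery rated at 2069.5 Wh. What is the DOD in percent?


E_used = P * t / 60 = 118.0 * 30.1 / 60 = 59.1967 Wh
DOD = E_used / E_total * 100 = 59.1967 / 2069.5 * 100
DOD = 2.8604 %

2.8604 %


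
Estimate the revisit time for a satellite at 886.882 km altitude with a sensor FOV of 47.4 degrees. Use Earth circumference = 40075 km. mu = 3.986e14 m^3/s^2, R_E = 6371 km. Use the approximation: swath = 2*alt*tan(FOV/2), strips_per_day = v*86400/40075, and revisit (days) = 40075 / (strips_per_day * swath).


swath = 2*886.882*tan(0.413643) = 778.6280 km
v = sqrt(mu/r) = 7410.7762 m/s = 7.4108 km/s
strips/day = v*86400/40075 = 7.4108*86400/40075 = 15.9773
coverage/day = strips * swath = 15.9773 * 778.6280 = 12440.3873 km
revisit = 40075 / 12440.3873 = 3.2214 days

3.2214 days


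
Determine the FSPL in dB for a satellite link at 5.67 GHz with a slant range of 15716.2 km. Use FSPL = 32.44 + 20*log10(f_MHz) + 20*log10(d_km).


f = 5.67 GHz = 5670.0000 MHz
d = 15716.2 km
FSPL = 32.44 + 20*log10(5670.0000) + 20*log10(15716.2)
FSPL = 32.44 + 75.0717 + 83.9270
FSPL = 191.4386 dB

191.4386 dB


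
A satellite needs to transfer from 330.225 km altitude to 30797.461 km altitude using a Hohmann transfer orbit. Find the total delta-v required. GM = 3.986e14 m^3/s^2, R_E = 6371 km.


r1 = 6701.2250 km = 6.701225e+06 m
r2 = 37168.4610 km = 3.7168461e+07 m
dv1 = sqrt(mu/r1)*(sqrt(2*r2/(r1+r2)) - 1) = 2327.0526 m/s
dv2 = sqrt(mu/r2)*(1 - sqrt(2*r1/(r1+r2))) = 1464.7216 m/s
total dv = |dv1| + |dv2| = 2327.0526 + 1464.7216 = 3791.7742 m/s = 3.7918 km/s

3.7918 km/s


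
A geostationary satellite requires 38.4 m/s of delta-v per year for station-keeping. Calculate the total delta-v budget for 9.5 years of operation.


dV = rate * years = 38.4 * 9.5
dV = 364.8000 m/s

364.8000 m/s


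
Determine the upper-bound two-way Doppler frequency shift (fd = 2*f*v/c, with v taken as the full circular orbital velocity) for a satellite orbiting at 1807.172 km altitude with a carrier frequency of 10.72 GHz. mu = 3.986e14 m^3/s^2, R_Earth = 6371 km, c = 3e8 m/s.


r = 8.178172e+06 m
v = sqrt(mu/r) = 6981.3679 m/s (worst-case radial velocity)
f = 10.72 GHz = 1.072e+10 Hz
fd = 2*f*v/c = 2*1.072e+10*6981.3679/3.0e+08
fd = 498935.0952 Hz

498935.0952 Hz


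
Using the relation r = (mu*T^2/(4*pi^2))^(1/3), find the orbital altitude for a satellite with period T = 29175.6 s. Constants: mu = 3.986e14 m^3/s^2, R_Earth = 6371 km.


T = 29175.6 s
r = (mu*T^2/(4*pi^2))^(1/3) = (3.986e14 * 29175.6^2 / (4*pi^2))^(1/3)
r = 2.0483573e+07 m = 20483.5731 km
alt = r - R_E = 20483.5731 - 6371 = 14112.5731 km

14112.5731 km


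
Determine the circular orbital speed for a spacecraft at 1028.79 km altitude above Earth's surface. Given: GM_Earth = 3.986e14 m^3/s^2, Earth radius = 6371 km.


r = R_E + alt = 6371.0 + 1028.79 = 7399.7900 km = 7.39979e+06 m
v = sqrt(mu/r) = sqrt(3.986e14 / 7.39979e+06) = 7339.3728 m/s = 7.3394 km/s

7.3394 km/s


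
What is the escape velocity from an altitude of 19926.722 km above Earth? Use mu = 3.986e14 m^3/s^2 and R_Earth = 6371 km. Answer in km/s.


r = 6371.0 + 19926.722 = 26297.7220 km = 2.6297722e+07 m
v_esc = sqrt(2*mu/r) = sqrt(2*3.986e14 / 2.6297722e+07)
v_esc = 5505.8526 m/s = 5.5059 km/s

5.5059 km/s


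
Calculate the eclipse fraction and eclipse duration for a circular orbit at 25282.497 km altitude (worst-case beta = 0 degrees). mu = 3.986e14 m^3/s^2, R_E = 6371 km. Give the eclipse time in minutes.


r = 31653.4970 km
T = 934.0982 min
Eclipse fraction = arcsin(R_E/r)/pi = arcsin(6371.0000/31653.4970)/pi
= arcsin(0.2012732)/pi = 0.06450789
Eclipse duration = 0.06450789 * 934.0982 = 60.2567 min

60.2567 minutes


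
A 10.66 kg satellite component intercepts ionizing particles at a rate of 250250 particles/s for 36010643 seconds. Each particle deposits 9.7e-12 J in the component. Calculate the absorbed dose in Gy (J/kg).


Total energy deposited = rate * time * E_per
  = 250250 * 36010643 * 9.7e-12 = 87.4131 J
Dose = E_total / mass = 87.4131 / 10.66
Dose = 8.2001 Gy

8.2001 Gy


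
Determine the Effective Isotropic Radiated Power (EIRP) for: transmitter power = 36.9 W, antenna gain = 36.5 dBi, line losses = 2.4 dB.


Pt = 36.9 W = 15.6703 dBW
EIRP = Pt_dBW + Gt - losses = 15.6703 + 36.5 - 2.4 = 49.7703 dBW

49.7703 dBW


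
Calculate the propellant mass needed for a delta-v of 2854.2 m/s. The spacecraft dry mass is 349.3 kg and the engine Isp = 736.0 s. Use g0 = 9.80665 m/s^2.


ve = Isp * g0 = 736.0 * 9.80665 = 7217.694400 m/s
mass ratio = exp(dv/ve) = exp(2854.2/7217.694400) = 1.48504465
m_prop = m_dry * (mr - 1) = 349.3 * (1.48504465 - 1)
m_prop = 169.4261 kg

169.4261 kg


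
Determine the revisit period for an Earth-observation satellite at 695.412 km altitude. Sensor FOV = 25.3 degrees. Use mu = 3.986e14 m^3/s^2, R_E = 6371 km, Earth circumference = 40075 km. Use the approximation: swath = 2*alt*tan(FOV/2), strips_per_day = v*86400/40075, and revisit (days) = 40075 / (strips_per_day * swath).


swath = 2*695.412*tan(0.2207842) = 312.1606 km
v = sqrt(mu/r) = 7510.5055 m/s = 7.5105 km/s
strips/day = v*86400/40075 = 7.5105*86400/40075 = 16.1923
coverage/day = strips * swath = 16.1923 * 312.1606 = 5054.6080 km
revisit = 40075 / 5054.6080 = 7.9284 days

7.9284 days


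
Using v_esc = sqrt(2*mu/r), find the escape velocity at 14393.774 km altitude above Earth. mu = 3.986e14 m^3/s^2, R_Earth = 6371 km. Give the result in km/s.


r = 6371.0 + 14393.774 = 20764.7740 km = 2.0764774e+07 m
v_esc = sqrt(2*mu/r) = sqrt(2*3.986e14 / 2.0764774e+07)
v_esc = 6196.1231 m/s = 6.1961 km/s

6.1961 km/s


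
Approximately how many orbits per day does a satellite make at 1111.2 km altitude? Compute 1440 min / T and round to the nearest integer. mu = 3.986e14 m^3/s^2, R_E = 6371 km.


r = 7.4822e+06 m
T = 2*pi*sqrt(r^3/mu) = 6441.0280 s = 107.3505 min
revs/day = 1440 / 107.3505 = 13.4140
Rounded: 13 revolutions per day

13 revolutions per day


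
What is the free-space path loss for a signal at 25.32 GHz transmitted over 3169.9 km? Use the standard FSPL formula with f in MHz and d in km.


f = 25.32 GHz = 25320.0000 MHz
d = 3169.9 km
FSPL = 32.44 + 20*log10(25320.0000) + 20*log10(3169.9)
FSPL = 32.44 + 88.0693 + 70.0209
FSPL = 190.5302 dB

190.5302 dB


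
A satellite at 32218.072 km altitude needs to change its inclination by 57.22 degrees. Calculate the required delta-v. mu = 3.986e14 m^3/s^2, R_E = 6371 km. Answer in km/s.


r = 38589.0720 km = 3.8589072e+07 m
V = sqrt(mu/r) = 3213.9305 m/s
di = 57.22 deg = 0.9986774 rad
dV = 2*V*sin(di/2) = 2*3213.9305*sin(0.4993387)
dV = 3077.9497 m/s = 3.0779 km/s

3.0779 km/s


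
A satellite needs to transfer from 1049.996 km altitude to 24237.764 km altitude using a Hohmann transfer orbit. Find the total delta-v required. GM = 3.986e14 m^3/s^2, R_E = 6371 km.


r1 = 7420.9960 km = 7.420996e+06 m
r2 = 30608.7640 km = 3.0608764e+07 m
dv1 = sqrt(mu/r1)*(sqrt(2*r2/(r1+r2)) - 1) = 1969.6372 m/s
dv2 = sqrt(mu/r2)*(1 - sqrt(2*r1/(r1+r2))) = 1354.2630 m/s
total dv = |dv1| + |dv2| = 1969.6372 + 1354.2630 = 3323.9002 m/s = 3.3239 km/s

3.3239 km/s


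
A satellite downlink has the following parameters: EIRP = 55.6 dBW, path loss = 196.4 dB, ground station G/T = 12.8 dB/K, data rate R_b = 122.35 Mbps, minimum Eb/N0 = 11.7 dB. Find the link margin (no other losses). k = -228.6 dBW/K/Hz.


C/N0 = EIRP - FSPL + G/T - k = 55.6 - 196.4 + 12.8 - (-228.6)
C/N0 = 100.6000 dB-Hz
R_b = 122.35 Mbps = 1.2235e+08 bps -> 10*log10(R_b) = 80.8760 dB-Hz
Eb/N0 = C/N0 - 10*log10(R_b) = 100.6000 - 80.8760 = 19.7240 dB
Margin = Eb/N0 - Eb/N0_req = 19.7240 - 11.7 = 8.0240 dB (link closes)

8.0240 dB


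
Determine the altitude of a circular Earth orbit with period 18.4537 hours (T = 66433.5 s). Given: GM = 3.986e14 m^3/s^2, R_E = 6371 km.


T = 66433.5 s
r = (mu*T^2/(4*pi^2))^(1/3) = (3.986e14 * 66433.5^2 / (4*pi^2))^(1/3)
r = 3.5452806e+07 m = 35452.8055 km
alt = r - R_E = 35452.8055 - 6371 = 29081.8055 km

29081.8055 km


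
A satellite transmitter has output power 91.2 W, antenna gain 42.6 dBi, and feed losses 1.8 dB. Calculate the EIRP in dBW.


Pt = 91.2 W = 19.5999 dBW
EIRP = Pt_dBW + Gt - losses = 19.5999 + 42.6 - 1.8 = 60.3999 dBW

60.3999 dBW


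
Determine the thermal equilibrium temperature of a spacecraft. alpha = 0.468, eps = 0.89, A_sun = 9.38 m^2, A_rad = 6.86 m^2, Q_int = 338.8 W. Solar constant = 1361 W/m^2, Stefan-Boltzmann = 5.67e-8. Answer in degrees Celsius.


Numerator = alpha*S*A_sun + Q_int = 0.468*1361*9.38 + 338.8 = 6313.3722 W
Denominator = eps*sigma*A_rad = 0.89*5.67e-8*6.86 = 3.4617618e-07 W/K^4
T^4 = 1.8237454e+10 K^4
T = 367.4862 K = 94.3362 C

94.3362 degrees Celsius


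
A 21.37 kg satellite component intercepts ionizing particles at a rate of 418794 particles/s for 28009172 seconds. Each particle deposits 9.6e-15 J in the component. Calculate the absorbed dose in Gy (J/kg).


Total energy deposited = rate * time * E_per
  = 418794 * 28009172 * 9.6e-15 = 0.1126087 J
Dose = E_total / mass = 0.1126087 / 21.37
Dose = 0.005269476 Gy

0.0053 Gy


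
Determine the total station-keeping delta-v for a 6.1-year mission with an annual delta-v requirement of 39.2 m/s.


dV = rate * years = 39.2 * 6.1
dV = 239.1200 m/s

239.1200 m/s


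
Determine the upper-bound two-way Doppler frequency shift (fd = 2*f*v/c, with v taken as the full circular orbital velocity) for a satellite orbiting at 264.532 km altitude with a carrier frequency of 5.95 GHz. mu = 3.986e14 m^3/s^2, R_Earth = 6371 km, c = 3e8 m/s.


r = 6.635532e+06 m
v = sqrt(mu/r) = 7750.5188 m/s (worst-case radial velocity)
f = 5.95 GHz = 5.95e+09 Hz
fd = 2*f*v/c = 2*5.95e+09*7750.5188/3.0e+08
fd = 307437.2452 Hz

307437.2452 Hz


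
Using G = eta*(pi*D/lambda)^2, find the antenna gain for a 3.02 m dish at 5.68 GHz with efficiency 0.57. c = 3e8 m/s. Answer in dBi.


lambda = c/f = 3e8 / 5.68e+09 = 0.0528169 m
G = eta*(pi*D/lambda)^2 = 0.57*(pi*3.02/0.0528169)^2
G = 18392.5798 (linear)
G = 10*log10(18392.5798) = 42.6464 dBi

42.6464 dBi


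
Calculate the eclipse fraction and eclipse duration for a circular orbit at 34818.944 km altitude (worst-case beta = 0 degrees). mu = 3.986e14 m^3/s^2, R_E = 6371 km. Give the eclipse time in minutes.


r = 41189.9440 km
T = 1386.5859 min
Eclipse fraction = arcsin(R_E/r)/pi = arcsin(6371.0000/41189.9440)/pi
= arcsin(0.1546737)/pi = 0.04943262
Eclipse duration = 0.04943262 * 1386.5859 = 68.5426 min

68.5426 minutes


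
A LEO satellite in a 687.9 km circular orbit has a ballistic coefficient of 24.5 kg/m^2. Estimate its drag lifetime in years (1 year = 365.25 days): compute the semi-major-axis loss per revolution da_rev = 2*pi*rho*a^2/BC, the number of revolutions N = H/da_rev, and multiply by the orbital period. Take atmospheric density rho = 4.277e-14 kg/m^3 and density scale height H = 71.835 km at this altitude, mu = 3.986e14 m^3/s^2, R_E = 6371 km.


a = R_E + alt = 7058.9000 km = 7.0589e+06 m
da_rev = 2*pi*rho*a^2/BC = 2*pi*4.277e-14*(7.0589e+06)^2/24.5 = 0.546546469 m per revolution
N = H/da_rev = 71835.0000 m / 0.546546469 m = 131434.3867 revolutions
P = 2*pi*sqrt(a^3/mu) = 5902.2386 s
lifetime = N*P = 131434.3867 * 5902.2386 = 7.7575712e+08 s = 8978.6703 days
years = 8978.6703 / 365.25 = 24.5823 years

24.5823 years


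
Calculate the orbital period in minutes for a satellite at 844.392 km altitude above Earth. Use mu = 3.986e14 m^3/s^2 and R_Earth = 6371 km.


r = 7215.3920 km = 7.215392e+06 m
T = 2*pi*sqrt(r^3/mu) = 2*pi*sqrt(3.7564688e+20 / 3.986e14)
T = 6099.5966 s = 101.6599 min

101.6599 minutes


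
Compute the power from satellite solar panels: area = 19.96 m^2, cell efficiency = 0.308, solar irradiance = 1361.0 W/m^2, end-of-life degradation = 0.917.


P = area * eta * S * degradation
P = 19.96 * 0.308 * 1361.0 * 0.917
P = 7672.5321 W

7672.5321 W


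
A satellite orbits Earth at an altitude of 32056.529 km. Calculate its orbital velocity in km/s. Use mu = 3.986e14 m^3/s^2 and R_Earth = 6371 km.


r = R_E + alt = 6371.0 + 32056.529 = 38427.5290 km = 3.8427529e+07 m
v = sqrt(mu/r) = sqrt(3.986e14 / 3.8427529e+07) = 3220.6788 m/s = 3.2207 km/s

3.2207 km/s


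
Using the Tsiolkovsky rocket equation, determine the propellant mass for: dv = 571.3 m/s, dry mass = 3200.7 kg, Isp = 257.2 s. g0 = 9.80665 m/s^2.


ve = Isp * g0 = 257.2 * 9.80665 = 2522.270380 m/s
mass ratio = exp(dv/ve) = exp(571.3/2522.270380) = 1.25420547
m_prop = m_dry * (mr - 1) = 3200.7 * (1.25420547 - 1)
m_prop = 813.6355 kg

813.6355 kg


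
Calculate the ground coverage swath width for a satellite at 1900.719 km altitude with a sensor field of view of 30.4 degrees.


FOV = 30.4 deg = 0.5305801 rad
swath = 2 * alt * tan(FOV/2) = 2 * 1900.719 * tan(0.26529)
swath = 2 * 1900.719 * 0.271694
swath = 1032.8278 km

1032.8278 km


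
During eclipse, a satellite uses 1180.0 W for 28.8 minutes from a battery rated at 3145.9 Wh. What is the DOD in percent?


E_used = P * t / 60 = 1180.0 * 28.8 / 60 = 566.4000 Wh
DOD = E_used / E_total * 100 = 566.4000 / 3145.9 * 100
DOD = 18.0044 %

18.0044 %


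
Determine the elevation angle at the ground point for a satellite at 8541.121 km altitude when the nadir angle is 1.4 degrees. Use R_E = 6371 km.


r = R_E + alt = 14912.1210 km
Law of sines in the satellite / Earth-center / ground-point triangle:
  sin(nadir)/R_E = sin(90 + el)/r  =>  cos(el) = (r/R_E)*sin(nadir)
cos(el) = (14912.1210 / 6371.0000) * sin(1.4 deg) = 0.05718656
el = arccos(0.05718656) = 86.7217 deg
(Earth-central angle = 90 - nadir - el = 1.8783 deg)

86.7217 degrees


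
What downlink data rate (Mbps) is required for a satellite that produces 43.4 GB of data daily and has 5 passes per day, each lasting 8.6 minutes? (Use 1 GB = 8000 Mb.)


total contact time = 5 * 8.6 * 60 = 2580.0000 s
data = 43.4 GB = 347200.0000 Mb
rate = 347200.0000 / 2580.0000 = 134.5736 Mbps

134.5736 Mbps


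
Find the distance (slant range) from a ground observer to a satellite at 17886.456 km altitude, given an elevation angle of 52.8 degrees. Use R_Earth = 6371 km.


h = 17886.456 km, el = 52.8 deg
d = -R_E*sin(el) + sqrt((R_E*sin(el))^2 + 2*R_E*h + h^2)
d = -6371.0000*sin(0.9215338) + sqrt((6371.0000*0.7965299)^2 + 2*6371.0000*17886.456 + 17886.456^2)
d = 18874.9849 km

18874.9849 km


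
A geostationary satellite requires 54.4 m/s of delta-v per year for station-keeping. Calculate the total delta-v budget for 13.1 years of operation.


dV = rate * years = 54.4 * 13.1
dV = 712.6400 m/s

712.6400 m/s


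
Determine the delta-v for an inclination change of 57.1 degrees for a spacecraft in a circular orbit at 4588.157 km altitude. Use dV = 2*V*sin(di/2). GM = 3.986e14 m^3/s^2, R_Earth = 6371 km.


r = 10959.1570 km = 1.0959157e+07 m
V = sqrt(mu/r) = 6030.8715 m/s
di = 57.1 deg = 0.996583 rad
dV = 2*V*sin(di/2) = 2*6030.8715*sin(0.4982915)
dV = 5764.6144 m/s = 5.7646 km/s

5.7646 km/s


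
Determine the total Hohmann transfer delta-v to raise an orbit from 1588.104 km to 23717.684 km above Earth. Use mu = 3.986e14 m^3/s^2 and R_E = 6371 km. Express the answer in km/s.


r1 = 7959.1040 km = 7.959104e+06 m
r2 = 30088.6840 km = 3.0088684e+07 m
dv1 = sqrt(mu/r1)*(sqrt(2*r2/(r1+r2)) - 1) = 1823.1739 m/s
dv2 = sqrt(mu/r2)*(1 - sqrt(2*r1/(r1+r2))) = 1285.4793 m/s
total dv = |dv1| + |dv2| = 1823.1739 + 1285.4793 = 3108.6533 m/s = 3.1087 km/s

3.1087 km/s


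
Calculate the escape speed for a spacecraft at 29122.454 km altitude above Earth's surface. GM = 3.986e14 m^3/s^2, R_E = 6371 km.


r = 6371.0 + 29122.454 = 35493.4540 km = 3.5493454e+07 m
v_esc = sqrt(2*mu/r) = sqrt(2*3.986e14 / 3.5493454e+07)
v_esc = 4739.2488 m/s = 4.7392 km/s

4.7392 km/s


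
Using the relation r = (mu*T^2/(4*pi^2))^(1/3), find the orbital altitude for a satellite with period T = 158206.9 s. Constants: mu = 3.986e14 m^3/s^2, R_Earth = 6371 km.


T = 158206.9 s
r = (mu*T^2/(4*pi^2))^(1/3) = (3.986e14 * 158206.9^2 / (4*pi^2))^(1/3)
r = 6.322315e+07 m = 63223.1504 km
alt = r - R_E = 63223.1504 - 6371 = 56852.1504 km

56852.1504 km


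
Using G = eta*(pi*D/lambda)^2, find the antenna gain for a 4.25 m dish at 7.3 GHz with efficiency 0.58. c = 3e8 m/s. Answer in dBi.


lambda = c/f = 3e8 / 7.3e+09 = 0.04109589 m
G = eta*(pi*D/lambda)^2 = 0.58*(pi*4.25/0.04109589)^2
G = 61222.1828 (linear)
G = 10*log10(61222.1828) = 47.8691 dBi

47.8691 dBi


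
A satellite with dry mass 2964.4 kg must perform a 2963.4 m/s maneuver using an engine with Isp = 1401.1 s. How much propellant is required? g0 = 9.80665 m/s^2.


ve = Isp * g0 = 1401.1 * 9.80665 = 13740.097315 m/s
mass ratio = exp(dv/ve) = exp(2963.4/13740.097315) = 1.24069949
m_prop = m_dry * (mr - 1) = 2964.4 * (1.24069949 - 1)
m_prop = 713.5296 kg

713.5296 kg


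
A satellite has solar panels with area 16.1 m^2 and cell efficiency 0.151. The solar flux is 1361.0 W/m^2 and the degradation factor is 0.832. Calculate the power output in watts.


P = area * eta * S * degradation
P = 16.1 * 0.151 * 1361.0 * 0.832
P = 2752.8609 W

2752.8609 W


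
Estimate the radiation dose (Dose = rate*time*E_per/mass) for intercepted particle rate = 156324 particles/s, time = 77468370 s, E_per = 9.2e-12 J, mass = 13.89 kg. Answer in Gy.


Total energy deposited = rate * time * E_per
  = 156324 * 77468370 * 9.2e-12 = 111.4135 J
Dose = E_total / mass = 111.4135 / 13.89
Dose = 8.0211 Gy

8.0211 Gy


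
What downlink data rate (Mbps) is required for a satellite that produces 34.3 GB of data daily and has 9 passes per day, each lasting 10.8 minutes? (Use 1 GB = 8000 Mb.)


total contact time = 9 * 10.8 * 60 = 5832.0000 s
data = 34.3 GB = 274400.0000 Mb
rate = 274400.0000 / 5832.0000 = 47.0508 Mbps

47.0508 Mbps


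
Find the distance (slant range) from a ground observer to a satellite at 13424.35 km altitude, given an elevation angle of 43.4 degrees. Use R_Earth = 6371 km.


h = 13424.35 km, el = 43.4 deg
d = -R_E*sin(el) + sqrt((R_E*sin(el))^2 + 2*R_E*h + h^2)
d = -6371.0000*sin(0.7574729) + sqrt((6371.0000*0.6870875)^2 + 2*6371.0000*13424.35 + 13424.35^2)
d = 14869.0762 km

14869.0762 km


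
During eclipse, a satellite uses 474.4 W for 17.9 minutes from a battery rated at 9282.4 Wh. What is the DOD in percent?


E_used = P * t / 60 = 474.4 * 17.9 / 60 = 141.5293 Wh
DOD = E_used / E_total * 100 = 141.5293 / 9282.4 * 100
DOD = 1.5247 %

1.5247 %


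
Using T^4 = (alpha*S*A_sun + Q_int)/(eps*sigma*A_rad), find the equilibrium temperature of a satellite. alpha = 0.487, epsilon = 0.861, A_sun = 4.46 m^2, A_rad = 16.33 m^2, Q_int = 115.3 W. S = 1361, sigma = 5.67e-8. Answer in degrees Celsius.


Numerator = alpha*S*A_sun + Q_int = 0.487*1361*4.46 + 115.3 = 3071.4192 W
Denominator = eps*sigma*A_rad = 0.861*5.67e-8*16.33 = 7.9720937e-07 W/K^4
T^4 = 3.8527134e+09 K^4
T = 249.1390 K = -24.0110 C

-24.0110 degrees Celsius


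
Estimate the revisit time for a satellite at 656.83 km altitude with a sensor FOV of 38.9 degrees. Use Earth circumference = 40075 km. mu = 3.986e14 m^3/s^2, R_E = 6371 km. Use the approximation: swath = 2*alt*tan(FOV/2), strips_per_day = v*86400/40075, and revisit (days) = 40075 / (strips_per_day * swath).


swath = 2*656.83*tan(0.3394665) = 463.9017 km
v = sqrt(mu/r) = 7531.0932 m/s = 7.5311 km/s
strips/day = v*86400/40075 = 7.5311*86400/40075 = 16.2367
coverage/day = strips * swath = 16.2367 * 463.9017 = 7532.2402 km
revisit = 40075 / 7532.2402 = 5.3205 days

5.3205 days


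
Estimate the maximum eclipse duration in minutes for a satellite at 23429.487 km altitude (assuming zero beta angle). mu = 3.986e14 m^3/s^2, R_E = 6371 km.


r = 29800.4870 km
T = 853.2868 min
Eclipse fraction = arcsin(R_E/r)/pi = arcsin(6371.0000/29800.4870)/pi
= arcsin(0.2137885)/pi = 0.06858032
Eclipse duration = 0.06858032 * 853.2868 = 58.5187 min

58.5187 minutes


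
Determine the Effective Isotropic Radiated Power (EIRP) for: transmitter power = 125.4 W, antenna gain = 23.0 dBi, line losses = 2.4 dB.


Pt = 125.4 W = 20.9830 dBW
EIRP = Pt_dBW + Gt - losses = 20.9830 + 23.0 - 2.4 = 41.5830 dBW

41.5830 dBW


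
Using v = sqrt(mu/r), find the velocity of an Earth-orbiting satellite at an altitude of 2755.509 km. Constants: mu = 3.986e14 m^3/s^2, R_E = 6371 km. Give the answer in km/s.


r = R_E + alt = 6371.0 + 2755.509 = 9126.5090 km = 9.126509e+06 m
v = sqrt(mu/r) = sqrt(3.986e14 / 9.126509e+06) = 6608.7041 m/s = 6.6087 km/s

6.6087 km/s


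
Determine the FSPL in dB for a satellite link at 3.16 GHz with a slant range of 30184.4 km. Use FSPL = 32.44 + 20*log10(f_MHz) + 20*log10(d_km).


f = 3.16 GHz = 3160.0000 MHz
d = 30184.4 km
FSPL = 32.44 + 20*log10(3160.0000) + 20*log10(30184.4)
FSPL = 32.44 + 69.9937 + 89.5957
FSPL = 192.0294 dB

192.0294 dB


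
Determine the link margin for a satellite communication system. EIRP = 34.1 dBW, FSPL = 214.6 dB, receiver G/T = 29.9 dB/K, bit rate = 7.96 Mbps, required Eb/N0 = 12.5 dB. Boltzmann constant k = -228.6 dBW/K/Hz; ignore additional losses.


C/N0 = EIRP - FSPL + G/T - k = 34.1 - 214.6 + 29.9 - (-228.6)
C/N0 = 78.0000 dB-Hz
R_b = 7.96 Mbps = 7.96e+06 bps -> 10*log10(R_b) = 69.0091 dB-Hz
Eb/N0 = C/N0 - 10*log10(R_b) = 78.0000 - 69.0091 = 8.9909 dB
Margin = Eb/N0 - Eb/N0_req = 8.9909 - 12.5 = -3.5091 dB (negative margin: link does not close)

-3.5091 dB


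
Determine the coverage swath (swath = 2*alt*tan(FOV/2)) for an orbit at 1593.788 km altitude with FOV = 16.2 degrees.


FOV = 16.2 deg = 0.2827433 rad
swath = 2 * alt * tan(FOV/2) = 2 * 1593.788 * tan(0.1413717)
swath = 2 * 1593.788 * 0.1423211
swath = 453.6592 km

453.6592 km


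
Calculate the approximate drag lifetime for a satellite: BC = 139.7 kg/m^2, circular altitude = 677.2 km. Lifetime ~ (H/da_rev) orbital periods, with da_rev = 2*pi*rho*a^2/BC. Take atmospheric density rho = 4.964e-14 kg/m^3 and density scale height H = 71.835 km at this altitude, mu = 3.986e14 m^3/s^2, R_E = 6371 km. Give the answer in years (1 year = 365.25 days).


a = R_E + alt = 7048.2000 km = 7.0482e+06 m
da_rev = 2*pi*rho*a^2/BC = 2*pi*4.964e-14*(7.0482e+06)^2/139.7 = 0.110910247 m per revolution
N = H/da_rev = 71835.0000 m / 0.110910247 m = 647685.8703 revolutions
P = 2*pi*sqrt(a^3/mu) = 5888.8237 s
lifetime = N*P = 647685.8703 * 5888.8237 = 3.8141079e+09 s = 44144.7671 days
years = 44144.7671 / 365.25 = 120.8618 years

120.8618 years


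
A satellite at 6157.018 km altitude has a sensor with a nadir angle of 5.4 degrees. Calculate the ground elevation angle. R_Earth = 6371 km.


r = R_E + alt = 12528.0180 km
Law of sines in the satellite / Earth-center / ground-point triangle:
  sin(nadir)/R_E = sin(90 + el)/r  =>  cos(el) = (r/R_E)*sin(nadir)
cos(el) = (12528.0180 / 6371.0000) * sin(5.4 deg) = 0.1850558
el = arccos(0.1850558) = 79.3356 deg
(Earth-central angle = 90 - nadir - el = 5.2644 deg)

79.3356 degrees


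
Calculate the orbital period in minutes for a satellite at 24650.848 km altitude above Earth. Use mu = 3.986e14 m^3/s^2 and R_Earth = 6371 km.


r = 31021.8480 km = 3.1021848e+07 m
T = 2*pi*sqrt(r^3/mu) = 2*pi*sqrt(2.9854032e+22 / 3.986e14)
T = 54376.6840 s = 906.2781 min

906.2781 minutes
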